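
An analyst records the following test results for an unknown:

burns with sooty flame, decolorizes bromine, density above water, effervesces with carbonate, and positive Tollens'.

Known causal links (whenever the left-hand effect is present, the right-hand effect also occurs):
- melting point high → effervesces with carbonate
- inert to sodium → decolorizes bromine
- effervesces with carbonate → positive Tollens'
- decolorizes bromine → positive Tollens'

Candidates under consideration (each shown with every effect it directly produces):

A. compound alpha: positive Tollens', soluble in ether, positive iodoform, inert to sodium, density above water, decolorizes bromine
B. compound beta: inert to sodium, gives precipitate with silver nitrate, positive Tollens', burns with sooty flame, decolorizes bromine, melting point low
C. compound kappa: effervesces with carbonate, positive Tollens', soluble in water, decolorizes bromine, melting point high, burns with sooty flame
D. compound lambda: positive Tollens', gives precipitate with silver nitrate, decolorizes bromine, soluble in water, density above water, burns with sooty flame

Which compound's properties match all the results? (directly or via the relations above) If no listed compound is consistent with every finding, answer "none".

Checking each candidate against the observations:
(A) compound alpha — does not account for burns with sooty flame, effervesces with carbonate
(B) compound beta — burns with sooty flame yes; decolorizes bromine yes; density above water NO; effervesces with carbonate NO; positive Tollens' yes
(C) compound kappa — does not account for density above water
(D) compound lambda — does not account for effervesces with carbonate
No candidate is consistent with all observations.

none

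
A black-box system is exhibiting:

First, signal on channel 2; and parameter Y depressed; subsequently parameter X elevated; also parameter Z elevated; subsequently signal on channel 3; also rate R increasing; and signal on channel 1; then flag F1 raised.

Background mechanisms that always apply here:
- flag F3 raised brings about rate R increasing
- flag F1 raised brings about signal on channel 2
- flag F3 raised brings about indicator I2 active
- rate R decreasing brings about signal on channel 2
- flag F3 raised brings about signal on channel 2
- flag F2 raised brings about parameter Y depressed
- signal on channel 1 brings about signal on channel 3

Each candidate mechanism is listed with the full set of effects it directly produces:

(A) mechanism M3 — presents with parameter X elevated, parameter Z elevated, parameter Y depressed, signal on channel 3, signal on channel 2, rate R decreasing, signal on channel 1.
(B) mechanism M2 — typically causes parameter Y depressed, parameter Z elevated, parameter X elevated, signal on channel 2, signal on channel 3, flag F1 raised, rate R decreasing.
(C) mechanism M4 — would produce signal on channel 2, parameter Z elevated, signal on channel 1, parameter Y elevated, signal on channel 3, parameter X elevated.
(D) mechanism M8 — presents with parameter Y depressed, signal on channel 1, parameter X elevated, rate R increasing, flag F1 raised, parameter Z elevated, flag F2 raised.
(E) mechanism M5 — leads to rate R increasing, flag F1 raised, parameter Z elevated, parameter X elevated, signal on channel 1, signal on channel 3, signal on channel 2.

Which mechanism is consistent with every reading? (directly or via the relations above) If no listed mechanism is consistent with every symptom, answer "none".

For each candidate, compare predicted effects to what was observed:
(A) mechanism M3 — fails on rate R increasing, flag F1 raised (predicts rate R decreasing, not rate R increasing)
(B) mechanism M2 — signal on channel 2 +; parameter Y depressed +; parameter X elevated +; parameter Z elevated +; signal on channel 3 +; rate R increasing -; signal on channel 1 -; flag F1 raised +
(C) mechanism M4 — fails on parameter Y depressed, rate R increasing, flag F1 raised (predicts parameter Y elevated, not parameter Y depressed)
(D) mechanism M8 — signal on channel 2 + (via flag F1 raised → signal on channel 2); parameter Y depressed +; parameter X elevated +; parameter Z elevated +; signal on channel 3 + (via signal on channel 1 → signal on channel 3); rate R increasing +; signal on channel 1 +; flag F1 raised +
(E) mechanism M5 — signal on channel 2 +; parameter Y depressed -; parameter X elevated +; parameter Z elevated +; signal on channel 3 +; rate R increasing +; signal on channel 1 +; flag F1 raised +
(D) alone accounts for all the evidence.

D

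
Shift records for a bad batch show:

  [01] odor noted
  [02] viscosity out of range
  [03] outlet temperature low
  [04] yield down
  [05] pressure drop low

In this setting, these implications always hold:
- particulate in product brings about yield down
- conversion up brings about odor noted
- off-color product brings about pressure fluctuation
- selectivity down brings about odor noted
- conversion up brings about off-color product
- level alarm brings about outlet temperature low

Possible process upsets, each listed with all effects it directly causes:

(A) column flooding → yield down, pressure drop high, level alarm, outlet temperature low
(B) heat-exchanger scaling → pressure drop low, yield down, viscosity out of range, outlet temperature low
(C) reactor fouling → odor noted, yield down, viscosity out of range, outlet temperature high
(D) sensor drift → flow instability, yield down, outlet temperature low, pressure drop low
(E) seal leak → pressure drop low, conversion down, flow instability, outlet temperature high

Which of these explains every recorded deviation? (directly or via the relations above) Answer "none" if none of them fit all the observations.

none

Checking each candidate against the observations:
(A) column flooding — odor noted NO; viscosity out of range NO; outlet temperature low yes; yield down yes; pressure drop low NO
(B) heat-exchanger scaling — does not account for odor noted
(C) reactor fouling — fails on outlet temperature low, pressure drop low (predicts outlet temperature high, not outlet temperature low)
(D) sensor drift — odor noted NO; viscosity out of range NO; outlet temperature low yes; yield down yes; pressure drop low yes
(E) seal leak — fails on odor noted, viscosity out of range, outlet temperature low, yield down (predicts outlet temperature high, not outlet temperature low)
Every candidate fails on at least one observation.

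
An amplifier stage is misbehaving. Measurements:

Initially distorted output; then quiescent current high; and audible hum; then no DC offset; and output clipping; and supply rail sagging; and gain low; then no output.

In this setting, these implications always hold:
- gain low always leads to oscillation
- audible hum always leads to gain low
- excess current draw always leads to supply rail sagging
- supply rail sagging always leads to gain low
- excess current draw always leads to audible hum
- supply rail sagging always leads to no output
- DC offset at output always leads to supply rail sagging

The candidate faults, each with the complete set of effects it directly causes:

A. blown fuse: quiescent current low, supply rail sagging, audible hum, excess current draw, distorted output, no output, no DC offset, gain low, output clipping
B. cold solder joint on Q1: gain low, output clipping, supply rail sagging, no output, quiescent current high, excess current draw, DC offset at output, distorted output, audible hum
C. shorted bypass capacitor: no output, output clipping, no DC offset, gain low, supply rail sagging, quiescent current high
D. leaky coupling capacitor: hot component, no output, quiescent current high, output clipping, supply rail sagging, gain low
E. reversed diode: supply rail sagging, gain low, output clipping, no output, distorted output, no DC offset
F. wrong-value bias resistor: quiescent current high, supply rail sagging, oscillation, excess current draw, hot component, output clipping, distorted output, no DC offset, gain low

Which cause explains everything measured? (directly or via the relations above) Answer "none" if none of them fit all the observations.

Checking each candidate against the observations:
(A) blown fuse — distorted output match; quiescent current high miss; audible hum match; no DC offset match; output clipping match; supply rail sagging match; gain low match; no output match
(B) cold solder joint on Q1 — fails on no DC offset (predicts DC offset at output, not no DC offset)
(C) shorted bypass capacitor — does not account for distorted output, audible hum
(D) leaky coupling capacitor — distorted output miss; quiescent current high match; audible hum miss; no DC offset miss; output clipping match; supply rail sagging match; gain low match; no output match
(E) reversed diode — does not account for quiescent current high, audible hum
(F) wrong-value bias resistor — distorted output match; quiescent current high match; audible hum match (through excess current draw → audible hum); no DC offset match; output clipping match; supply rail sagging match; gain low match; no output match (through supply rail sagging → no output)
Only (F) is consistent with every observation.

F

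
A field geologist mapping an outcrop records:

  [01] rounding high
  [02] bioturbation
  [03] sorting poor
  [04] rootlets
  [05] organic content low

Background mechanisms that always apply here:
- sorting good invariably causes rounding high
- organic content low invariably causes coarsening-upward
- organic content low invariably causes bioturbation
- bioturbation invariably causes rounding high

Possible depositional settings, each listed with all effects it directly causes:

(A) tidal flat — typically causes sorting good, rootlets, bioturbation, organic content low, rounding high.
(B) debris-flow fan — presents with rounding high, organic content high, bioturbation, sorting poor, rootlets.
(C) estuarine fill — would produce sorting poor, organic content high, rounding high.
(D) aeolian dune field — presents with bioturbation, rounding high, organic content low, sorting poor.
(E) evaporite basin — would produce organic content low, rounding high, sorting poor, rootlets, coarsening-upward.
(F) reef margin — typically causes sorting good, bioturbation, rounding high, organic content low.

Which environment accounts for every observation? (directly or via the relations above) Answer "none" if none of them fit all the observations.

For each candidate, compare predicted effects to what was observed:
(A) tidal flat — rounding high yes; bioturbation yes; sorting poor NO; rootlets yes; organic content low yes
(B) debris-flow fan — rounding high yes; bioturbation yes; sorting poor yes; rootlets yes; organic content low NO
(C) estuarine fill — fails on bioturbation, rootlets, organic content low (predicts organic content high, not organic content low)
(D) aeolian dune field — rounding high yes; bioturbation yes; sorting poor yes; rootlets NO; organic content low yes
(E) evaporite basin — accounts for every observation (bioturbation through organic content low → bioturbation)
(F) reef margin — fails on sorting poor, rootlets (predicts sorting good, not sorting poor)
(E) is the only candidate with no mismatches.

E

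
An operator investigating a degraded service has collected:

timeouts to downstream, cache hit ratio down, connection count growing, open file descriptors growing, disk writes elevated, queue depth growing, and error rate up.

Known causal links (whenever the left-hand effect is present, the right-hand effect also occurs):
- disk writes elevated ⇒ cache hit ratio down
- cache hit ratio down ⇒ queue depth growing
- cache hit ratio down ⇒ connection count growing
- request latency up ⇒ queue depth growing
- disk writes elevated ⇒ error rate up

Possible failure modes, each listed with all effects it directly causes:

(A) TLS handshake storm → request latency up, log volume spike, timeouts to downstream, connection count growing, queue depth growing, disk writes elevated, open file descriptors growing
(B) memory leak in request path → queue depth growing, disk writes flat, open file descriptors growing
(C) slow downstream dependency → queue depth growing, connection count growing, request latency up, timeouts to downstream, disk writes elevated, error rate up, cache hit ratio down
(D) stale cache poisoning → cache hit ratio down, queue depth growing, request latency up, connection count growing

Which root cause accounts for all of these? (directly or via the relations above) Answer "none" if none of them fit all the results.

A

For each candidate, compare predicted effects to what was observed:
(A) TLS handshake storm — timeouts to downstream +; cache hit ratio down + (by disk writes elevated → cache hit ratio down); connection count growing +; open file descriptors growing +; disk writes elevated +; queue depth growing +; error rate up + (by disk writes elevated → error rate up)
(B) memory leak in request path — fails on timeouts to downstream, cache hit ratio down, connection count growing, disk writes elevated, error rate up (predicts disk writes flat, not disk writes elevated)
(C) slow downstream dependency — does not account for open file descriptors growing
(D) stale cache poisoning — timeouts to downstream -; cache hit ratio down +; connection count growing +; open file descriptors growing -; disk writes elevated -; queue depth growing +; error rate up -
(A) alone accounts for all the evidence.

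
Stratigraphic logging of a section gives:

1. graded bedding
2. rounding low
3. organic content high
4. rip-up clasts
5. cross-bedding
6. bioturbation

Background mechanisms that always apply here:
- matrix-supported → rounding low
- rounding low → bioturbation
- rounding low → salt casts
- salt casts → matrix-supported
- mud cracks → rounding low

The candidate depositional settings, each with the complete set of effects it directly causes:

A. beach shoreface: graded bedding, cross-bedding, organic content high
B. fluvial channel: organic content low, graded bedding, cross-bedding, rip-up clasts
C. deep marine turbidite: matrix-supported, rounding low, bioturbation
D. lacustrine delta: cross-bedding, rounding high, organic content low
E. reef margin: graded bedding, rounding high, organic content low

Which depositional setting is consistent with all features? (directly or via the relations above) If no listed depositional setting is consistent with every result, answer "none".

none

Testing each hypothesis:
(A) beach shoreface — does not account for rounding low, rip-up clasts, bioturbation
(B) fluvial channel — fails on rounding low, organic content high, bioturbation (predicts organic content low, not organic content high)
(C) deep marine turbidite — graded bedding -; rounding low +; organic content high -; rip-up clasts -; cross-bedding -; bioturbation +
(D) lacustrine delta — graded bedding -; rounding low -; organic content high -; rip-up clasts -; cross-bedding +; bioturbation -
(E) reef margin — fails on rounding low, organic content high, rip-up clasts, cross-bedding, bioturbation (predicts rounding high, not rounding low; predicts organic content low, not organic content high)
None of the listed candidates fits everything.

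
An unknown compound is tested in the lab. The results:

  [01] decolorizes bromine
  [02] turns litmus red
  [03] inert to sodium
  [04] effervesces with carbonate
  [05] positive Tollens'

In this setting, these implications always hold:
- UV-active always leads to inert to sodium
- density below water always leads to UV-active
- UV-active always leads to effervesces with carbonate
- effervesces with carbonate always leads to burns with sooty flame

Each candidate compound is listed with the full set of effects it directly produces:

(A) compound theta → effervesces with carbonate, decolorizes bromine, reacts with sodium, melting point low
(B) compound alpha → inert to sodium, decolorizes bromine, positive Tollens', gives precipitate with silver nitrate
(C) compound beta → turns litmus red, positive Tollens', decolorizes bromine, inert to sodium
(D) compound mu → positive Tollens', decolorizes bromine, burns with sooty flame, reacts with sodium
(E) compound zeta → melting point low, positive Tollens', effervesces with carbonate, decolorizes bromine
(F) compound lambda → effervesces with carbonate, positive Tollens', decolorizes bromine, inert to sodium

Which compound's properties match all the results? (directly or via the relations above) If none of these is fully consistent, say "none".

none

For each candidate, compare predicted effects to what was observed:
(A) compound theta — fails on turns litmus red, inert to sodium, positive Tollens' (predicts reacts with sodium, not inert to sodium)
(B) compound alpha — decolorizes bromine ✓; turns litmus red ✗; inert to sodium ✓; effervesces with carbonate ✗; positive Tollens' ✓
(C) compound beta — decolorizes bromine ✓; turns litmus red ✓; inert to sodium ✓; effervesces with carbonate ✗; positive Tollens' ✓
(D) compound mu — decolorizes bromine ✓; turns litmus red ✗; inert to sodium ✗; effervesces with carbonate ✗; positive Tollens' ✓
(E) compound zeta — does not account for turns litmus red, inert to sodium
(F) compound lambda — decolorizes bromine ✓; turns litmus red ✗; inert to sodium ✓; effervesces with carbonate ✓; positive Tollens' ✓
None of the listed candidates fits everything.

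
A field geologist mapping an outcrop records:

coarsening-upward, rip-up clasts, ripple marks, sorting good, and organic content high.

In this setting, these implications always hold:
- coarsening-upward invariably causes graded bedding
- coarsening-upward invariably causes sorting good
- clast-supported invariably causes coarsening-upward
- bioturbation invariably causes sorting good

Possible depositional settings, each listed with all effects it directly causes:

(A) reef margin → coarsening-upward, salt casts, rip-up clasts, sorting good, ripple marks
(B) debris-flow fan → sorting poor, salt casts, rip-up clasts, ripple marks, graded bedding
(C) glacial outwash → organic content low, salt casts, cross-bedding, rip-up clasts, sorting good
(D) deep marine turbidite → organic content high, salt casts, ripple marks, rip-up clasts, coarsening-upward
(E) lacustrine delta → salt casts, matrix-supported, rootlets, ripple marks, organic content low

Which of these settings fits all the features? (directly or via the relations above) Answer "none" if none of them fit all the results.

D

Checking each candidate against the observations:
(A) reef margin — does not account for organic content high
(B) debris-flow fan — fails on coarsening-upward, sorting good, organic content high (predicts sorting poor, not sorting good)
(C) glacial outwash — coarsening-upward NO; rip-up clasts yes; ripple marks NO; sorting good yes; organic content high NO
(D) deep marine turbidite — coarsening-upward yes; rip-up clasts yes; ripple marks yes; sorting good yes (via coarsening-upward → sorting good); organic content high yes
(E) lacustrine delta — fails on coarsening-upward, rip-up clasts, sorting good, organic content high (predicts organic content low, not organic content high)
Only (D) is consistent with every observation.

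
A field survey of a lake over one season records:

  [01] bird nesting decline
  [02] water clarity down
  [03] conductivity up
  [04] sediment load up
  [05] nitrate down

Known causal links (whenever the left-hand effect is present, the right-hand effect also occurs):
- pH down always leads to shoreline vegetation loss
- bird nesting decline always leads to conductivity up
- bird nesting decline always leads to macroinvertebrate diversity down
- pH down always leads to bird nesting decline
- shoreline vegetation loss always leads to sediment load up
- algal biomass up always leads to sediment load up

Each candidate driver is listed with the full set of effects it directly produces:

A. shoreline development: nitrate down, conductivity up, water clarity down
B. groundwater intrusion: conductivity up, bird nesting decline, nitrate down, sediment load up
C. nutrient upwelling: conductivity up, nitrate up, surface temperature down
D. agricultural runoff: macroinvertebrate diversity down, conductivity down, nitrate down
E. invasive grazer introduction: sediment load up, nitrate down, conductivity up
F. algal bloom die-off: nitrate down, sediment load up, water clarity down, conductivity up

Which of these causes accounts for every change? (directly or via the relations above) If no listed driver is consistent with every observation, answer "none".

none

Per-candidate check:
(A) shoreline development — does not account for bird nesting decline, sediment load up
(B) groundwater intrusion — does not account for water clarity down
(C) nutrient upwelling — fails on bird nesting decline, water clarity down, sediment load up, nitrate down (predicts nitrate up, not nitrate down)
(D) agricultural runoff — fails on bird nesting decline, water clarity down, conductivity up, sediment load up (predicts conductivity down, not conductivity up)
(E) invasive grazer introduction — bird nesting decline NO; water clarity down NO; conductivity up yes; sediment load up yes; nitrate down yes
(F) algal bloom die-off — bird nesting decline NO; water clarity down yes; conductivity up yes; sediment load up yes; nitrate down yes
None of the listed candidates fits everything.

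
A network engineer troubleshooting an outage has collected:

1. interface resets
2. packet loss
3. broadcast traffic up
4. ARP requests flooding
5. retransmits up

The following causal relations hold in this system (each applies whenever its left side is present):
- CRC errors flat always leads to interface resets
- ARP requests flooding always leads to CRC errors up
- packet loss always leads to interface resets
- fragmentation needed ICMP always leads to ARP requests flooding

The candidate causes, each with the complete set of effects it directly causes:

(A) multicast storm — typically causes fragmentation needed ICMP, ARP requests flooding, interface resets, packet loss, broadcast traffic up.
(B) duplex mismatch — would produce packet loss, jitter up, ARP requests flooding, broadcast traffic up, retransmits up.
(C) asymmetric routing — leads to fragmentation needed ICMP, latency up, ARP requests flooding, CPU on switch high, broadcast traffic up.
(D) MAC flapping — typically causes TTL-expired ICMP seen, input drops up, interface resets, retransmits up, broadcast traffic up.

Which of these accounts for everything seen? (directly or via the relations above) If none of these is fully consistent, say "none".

B

For each candidate, compare predicted effects to what was observed:
(A) multicast storm — interface resets match; packet loss match; broadcast traffic up match; ARP requests flooding match; retransmits up miss
(B) duplex mismatch — accounts for every observation (interface resets through packet loss → interface resets)
(C) asymmetric routing — does not account for interface resets, packet loss, retransmits up
(D) MAC flapping — does not account for packet loss, ARP requests flooding
(B) is the only candidate with no mismatches.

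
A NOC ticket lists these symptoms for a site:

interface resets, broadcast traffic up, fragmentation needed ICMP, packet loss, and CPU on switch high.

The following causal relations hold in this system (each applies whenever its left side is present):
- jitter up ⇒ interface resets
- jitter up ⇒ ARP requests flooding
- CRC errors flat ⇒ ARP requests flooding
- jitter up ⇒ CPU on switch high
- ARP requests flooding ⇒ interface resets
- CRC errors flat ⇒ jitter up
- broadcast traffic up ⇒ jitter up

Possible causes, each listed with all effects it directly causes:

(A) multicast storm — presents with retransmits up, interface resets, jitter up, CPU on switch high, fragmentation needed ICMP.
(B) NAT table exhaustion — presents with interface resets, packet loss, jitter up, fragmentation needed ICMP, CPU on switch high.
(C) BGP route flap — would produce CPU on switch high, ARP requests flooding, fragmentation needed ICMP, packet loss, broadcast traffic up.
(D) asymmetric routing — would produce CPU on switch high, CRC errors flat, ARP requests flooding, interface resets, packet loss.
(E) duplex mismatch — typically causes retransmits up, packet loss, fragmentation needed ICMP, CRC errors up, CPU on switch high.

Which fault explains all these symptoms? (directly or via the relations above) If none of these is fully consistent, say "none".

C

Checking each candidate against the observations:
(A) multicast storm — interface resets +; broadcast traffic up -; fragmentation needed ICMP +; packet loss -; CPU on switch high +
(B) NAT table exhaustion — interface resets +; broadcast traffic up -; fragmentation needed ICMP +; packet loss +; CPU on switch high +
(C) BGP route flap — accounts for every observation (interface resets via ARP requests flooding → interface resets)
(D) asymmetric routing — does not account for broadcast traffic up, fragmentation needed ICMP
(E) duplex mismatch — interface resets -; broadcast traffic up -; fragmentation needed ICMP +; packet loss +; CPU on switch high +
(C) alone accounts for all the evidence.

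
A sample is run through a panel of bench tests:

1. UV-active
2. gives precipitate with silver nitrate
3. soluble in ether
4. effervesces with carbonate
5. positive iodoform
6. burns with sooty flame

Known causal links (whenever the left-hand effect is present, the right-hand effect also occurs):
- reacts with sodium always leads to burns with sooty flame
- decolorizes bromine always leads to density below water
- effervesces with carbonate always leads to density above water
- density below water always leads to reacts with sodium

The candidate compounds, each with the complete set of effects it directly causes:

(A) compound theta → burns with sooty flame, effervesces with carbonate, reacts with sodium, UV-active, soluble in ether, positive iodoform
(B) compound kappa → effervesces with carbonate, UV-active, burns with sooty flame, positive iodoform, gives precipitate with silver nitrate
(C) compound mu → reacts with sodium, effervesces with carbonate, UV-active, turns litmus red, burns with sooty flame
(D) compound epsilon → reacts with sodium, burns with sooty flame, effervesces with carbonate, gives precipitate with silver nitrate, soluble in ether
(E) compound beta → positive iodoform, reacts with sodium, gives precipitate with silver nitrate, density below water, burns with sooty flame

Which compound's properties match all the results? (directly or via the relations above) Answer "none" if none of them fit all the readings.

Testing each hypothesis:
(A) compound theta — UV-active ✓; gives precipitate with silver nitrate ✗; soluble in ether ✓; effervesces with carbonate ✓; positive iodoform ✓; burns with sooty flame ✓
(B) compound kappa — UV-active ✓; gives precipitate with silver nitrate ✓; soluble in ether ✗; effervesces with carbonate ✓; positive iodoform ✓; burns with sooty flame ✓
(C) compound mu — UV-active ✓; gives precipitate with silver nitrate ✗; soluble in ether ✗; effervesces with carbonate ✓; positive iodoform ✗; burns with sooty flame ✓
(D) compound epsilon — UV-active ✗; gives precipitate with silver nitrate ✓; soluble in ether ✓; effervesces with carbonate ✓; positive iodoform ✗; burns with sooty flame ✓
(E) compound beta — does not account for UV-active, soluble in ether, effervesces with carbonate
None of the listed candidates fits everything.

none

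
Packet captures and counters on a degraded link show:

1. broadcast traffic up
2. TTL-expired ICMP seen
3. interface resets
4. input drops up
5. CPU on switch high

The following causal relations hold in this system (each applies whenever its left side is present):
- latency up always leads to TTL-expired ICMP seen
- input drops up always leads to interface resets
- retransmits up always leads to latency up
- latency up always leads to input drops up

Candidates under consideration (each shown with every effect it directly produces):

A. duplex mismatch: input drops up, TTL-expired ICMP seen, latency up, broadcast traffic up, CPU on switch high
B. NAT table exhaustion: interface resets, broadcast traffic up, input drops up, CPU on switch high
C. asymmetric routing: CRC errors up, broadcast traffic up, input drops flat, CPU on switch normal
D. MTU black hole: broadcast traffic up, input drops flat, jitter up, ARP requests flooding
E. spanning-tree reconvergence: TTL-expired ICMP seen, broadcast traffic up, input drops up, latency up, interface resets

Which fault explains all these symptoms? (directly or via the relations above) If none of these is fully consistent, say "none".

A

Per-candidate check:
(A) duplex mismatch — broadcast traffic up +; TTL-expired ICMP seen +; interface resets + (via input drops up → interface resets); input drops up +; CPU on switch high +
(B) NAT table exhaustion — does not account for TTL-expired ICMP seen
(C) asymmetric routing — broadcast traffic up +; TTL-expired ICMP seen -; interface resets -; input drops up -; CPU on switch high -
(D) MTU black hole — broadcast traffic up +; TTL-expired ICMP seen -; interface resets -; input drops up -; CPU on switch high -
(E) spanning-tree reconvergence — does not account for CPU on switch high
Only (A) is consistent with every observation.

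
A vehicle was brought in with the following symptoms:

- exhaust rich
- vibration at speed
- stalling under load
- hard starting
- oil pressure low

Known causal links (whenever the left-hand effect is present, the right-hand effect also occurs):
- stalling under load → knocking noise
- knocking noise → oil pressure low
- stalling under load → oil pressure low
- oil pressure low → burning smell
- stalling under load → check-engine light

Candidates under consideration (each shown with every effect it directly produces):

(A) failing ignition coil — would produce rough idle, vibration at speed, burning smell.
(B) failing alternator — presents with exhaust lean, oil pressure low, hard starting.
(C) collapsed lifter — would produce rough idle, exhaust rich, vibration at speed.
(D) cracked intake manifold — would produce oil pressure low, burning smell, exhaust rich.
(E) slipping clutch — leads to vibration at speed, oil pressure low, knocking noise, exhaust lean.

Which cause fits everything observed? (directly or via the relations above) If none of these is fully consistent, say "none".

none

Checking each candidate against the observations:
(A) failing ignition coil — does not account for exhaust rich, stalling under load, hard starting, oil pressure low
(B) failing alternator — exhaust rich NO; vibration at speed NO; stalling under load NO; hard starting yes; oil pressure low yes
(C) collapsed lifter — does not account for stalling under load, hard starting, oil pressure low
(D) cracked intake manifold — does not account for vibration at speed, stalling under load, hard starting
(E) slipping clutch — exhaust rich NO; vibration at speed yes; stalling under load NO; hard starting NO; oil pressure low yes
No candidate is consistent with all observations.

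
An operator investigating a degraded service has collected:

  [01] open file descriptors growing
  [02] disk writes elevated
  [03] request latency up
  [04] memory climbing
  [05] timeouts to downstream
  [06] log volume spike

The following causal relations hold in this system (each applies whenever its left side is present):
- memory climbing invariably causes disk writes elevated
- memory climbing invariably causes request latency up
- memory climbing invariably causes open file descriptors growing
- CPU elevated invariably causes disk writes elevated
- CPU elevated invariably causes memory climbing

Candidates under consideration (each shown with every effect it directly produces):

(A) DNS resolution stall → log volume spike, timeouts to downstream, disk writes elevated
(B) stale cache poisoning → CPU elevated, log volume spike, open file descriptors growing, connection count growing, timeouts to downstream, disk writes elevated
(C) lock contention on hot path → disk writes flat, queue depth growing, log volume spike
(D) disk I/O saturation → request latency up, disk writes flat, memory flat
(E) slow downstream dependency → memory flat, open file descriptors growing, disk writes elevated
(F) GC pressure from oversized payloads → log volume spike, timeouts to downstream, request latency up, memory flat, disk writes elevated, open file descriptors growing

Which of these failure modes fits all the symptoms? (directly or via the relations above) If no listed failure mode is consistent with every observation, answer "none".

For each candidate, compare predicted effects to what was observed:
(A) DNS resolution stall — open file descriptors growing miss; disk writes elevated match; request latency up miss; memory climbing miss; timeouts to downstream match; log volume spike match
(B) stale cache poisoning — open file descriptors growing match; disk writes elevated match; request latency up match (by CPU elevated → memory climbing → request latency up); memory climbing match (by CPU elevated → memory climbing); timeouts to downstream match; log volume spike match
(C) lock contention on hot path — open file descriptors growing miss; disk writes elevated miss; request latency up miss; memory climbing miss; timeouts to downstream miss; log volume spike match
(D) disk I/O saturation — fails on open file descriptors growing, disk writes elevated, memory climbing, timeouts to downstream, log volume spike (predicts disk writes flat, not disk writes elevated; predicts memory flat, not memory climbing)
(E) slow downstream dependency — open file descriptors growing match; disk writes elevated match; request latency up miss; memory climbing miss; timeouts to downstream miss; log volume spike miss
(F) GC pressure from oversized payloads — open file descriptors growing match; disk writes elevated match; request latency up match; memory climbing miss; timeouts to downstream match; log volume spike match
Only (B) is consistent with every observation.

B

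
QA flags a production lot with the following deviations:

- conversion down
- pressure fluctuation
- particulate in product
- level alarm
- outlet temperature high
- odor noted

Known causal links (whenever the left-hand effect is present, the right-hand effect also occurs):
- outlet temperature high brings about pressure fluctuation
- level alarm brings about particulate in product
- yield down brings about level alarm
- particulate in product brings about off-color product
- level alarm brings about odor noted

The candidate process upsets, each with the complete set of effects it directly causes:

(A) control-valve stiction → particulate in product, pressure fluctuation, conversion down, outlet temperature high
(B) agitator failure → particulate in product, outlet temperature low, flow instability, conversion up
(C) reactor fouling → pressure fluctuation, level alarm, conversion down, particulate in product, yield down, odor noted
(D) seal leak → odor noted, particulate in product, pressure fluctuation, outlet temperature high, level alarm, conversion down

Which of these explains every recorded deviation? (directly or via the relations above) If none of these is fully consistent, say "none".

Per-candidate check:
(A) control-valve stiction — conversion down match; pressure fluctuation match; particulate in product match; level alarm miss; outlet temperature high match; odor noted miss
(B) agitator failure — fails on conversion down, pressure fluctuation, level alarm, outlet temperature high, odor noted (predicts conversion up, not conversion down; predicts outlet temperature low, not outlet temperature high)
(C) reactor fouling — does not account for outlet temperature high
(D) seal leak — accounts for every observation
Only (D) is consistent with every observation.

D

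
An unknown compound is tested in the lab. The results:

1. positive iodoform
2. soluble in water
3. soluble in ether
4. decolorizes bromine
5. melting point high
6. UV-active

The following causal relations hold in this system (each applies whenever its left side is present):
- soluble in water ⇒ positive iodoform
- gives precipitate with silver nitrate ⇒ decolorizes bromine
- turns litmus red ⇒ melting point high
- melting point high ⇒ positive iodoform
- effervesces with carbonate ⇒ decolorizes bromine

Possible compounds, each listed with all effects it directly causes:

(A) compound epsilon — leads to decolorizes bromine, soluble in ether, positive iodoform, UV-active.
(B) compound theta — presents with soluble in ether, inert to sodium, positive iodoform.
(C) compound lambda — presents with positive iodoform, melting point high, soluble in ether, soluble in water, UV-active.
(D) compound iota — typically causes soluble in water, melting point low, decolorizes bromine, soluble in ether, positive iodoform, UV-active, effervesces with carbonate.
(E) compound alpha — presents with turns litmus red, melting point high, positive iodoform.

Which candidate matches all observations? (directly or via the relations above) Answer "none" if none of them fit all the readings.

Checking each candidate against the observations:
(A) compound epsilon — does not account for soluble in water, melting point high
(B) compound theta — positive iodoform ✓; soluble in water ✗; soluble in ether ✓; decolorizes bromine ✗; melting point high ✗; UV-active ✗
(C) compound lambda — does not account for decolorizes bromine
(D) compound iota — positive iodoform ✓; soluble in water ✓; soluble in ether ✓; decolorizes bromine ✓; melting point high ✗; UV-active ✓
(E) compound alpha — positive iodoform ✓; soluble in water ✗; soluble in ether ✗; decolorizes bromine ✗; melting point high ✓; UV-active ✗
No candidate is consistent with all observations.

none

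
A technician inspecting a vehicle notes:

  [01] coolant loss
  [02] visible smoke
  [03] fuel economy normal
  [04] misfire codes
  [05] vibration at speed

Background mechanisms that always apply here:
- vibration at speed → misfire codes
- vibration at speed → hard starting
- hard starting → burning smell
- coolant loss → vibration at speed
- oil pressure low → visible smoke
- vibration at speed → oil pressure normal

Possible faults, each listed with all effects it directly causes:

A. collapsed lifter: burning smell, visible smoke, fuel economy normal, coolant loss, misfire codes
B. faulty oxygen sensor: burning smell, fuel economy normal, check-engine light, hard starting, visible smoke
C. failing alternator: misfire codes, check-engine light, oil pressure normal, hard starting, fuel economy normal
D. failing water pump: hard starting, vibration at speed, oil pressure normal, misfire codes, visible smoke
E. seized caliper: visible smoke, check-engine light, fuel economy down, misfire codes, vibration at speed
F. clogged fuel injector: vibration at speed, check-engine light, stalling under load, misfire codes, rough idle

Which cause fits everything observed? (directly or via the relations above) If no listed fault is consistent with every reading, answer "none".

A

Per-candidate check:
(A) collapsed lifter — coolant loss match; visible smoke match; fuel economy normal match; misfire codes match; vibration at speed match (by coolant loss → vibration at speed)
(B) faulty oxygen sensor — does not account for coolant loss, misfire codes, vibration at speed
(C) failing alternator — coolant loss miss; visible smoke miss; fuel economy normal match; misfire codes match; vibration at speed miss
(D) failing water pump — coolant loss miss; visible smoke match; fuel economy normal miss; misfire codes match; vibration at speed match
(E) seized caliper — fails on coolant loss, fuel economy normal (predicts fuel economy down, not fuel economy normal)
(F) clogged fuel injector — coolant loss miss; visible smoke miss; fuel economy normal miss; misfire codes match; vibration at speed match
(A) is the only candidate with no mismatches.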